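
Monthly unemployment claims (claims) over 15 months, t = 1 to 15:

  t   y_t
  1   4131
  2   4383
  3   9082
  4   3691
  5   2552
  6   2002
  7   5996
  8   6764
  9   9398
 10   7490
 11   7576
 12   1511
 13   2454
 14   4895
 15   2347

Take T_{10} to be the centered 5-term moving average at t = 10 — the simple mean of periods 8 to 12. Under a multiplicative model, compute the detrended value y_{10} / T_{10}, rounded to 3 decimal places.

1.144

Trend T_10 = (6764 + 9398 + 7490 + 7576 + 1511) / 5 = 32739/5 = 6547.80000
Ratio to trend: 7490 / 6547.80000 = 1.144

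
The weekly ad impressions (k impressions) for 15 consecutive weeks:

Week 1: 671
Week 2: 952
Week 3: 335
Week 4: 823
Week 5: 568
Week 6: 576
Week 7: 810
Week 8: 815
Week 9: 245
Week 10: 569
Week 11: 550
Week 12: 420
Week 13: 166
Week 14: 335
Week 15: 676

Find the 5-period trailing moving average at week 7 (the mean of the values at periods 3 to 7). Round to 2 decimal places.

622.40

Sum of periods 3–7: 335 + 823 + 568 + 576 + 810 = 3112
Divide by 5: 3112 / 5 = 622.40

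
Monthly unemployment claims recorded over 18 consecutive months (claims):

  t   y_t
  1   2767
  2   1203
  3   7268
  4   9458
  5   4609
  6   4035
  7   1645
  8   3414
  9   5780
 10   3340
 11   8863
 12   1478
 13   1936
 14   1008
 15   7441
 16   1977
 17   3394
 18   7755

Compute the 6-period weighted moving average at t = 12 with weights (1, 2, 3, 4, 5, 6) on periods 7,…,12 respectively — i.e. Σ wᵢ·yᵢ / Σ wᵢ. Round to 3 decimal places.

Weighted sum: 1·1645 + 2·3414 + 3·5780 + 4·3340 + 5·8863 + 6·1478 = 1645 + 6828 + 17340 + 13360 + 44315 + 8868 = 92356
Weight total: 1 + 2 + 3 + 4 + 5 + 6 = 21
WMA = 92356 / 21 = 4397.905

4397.905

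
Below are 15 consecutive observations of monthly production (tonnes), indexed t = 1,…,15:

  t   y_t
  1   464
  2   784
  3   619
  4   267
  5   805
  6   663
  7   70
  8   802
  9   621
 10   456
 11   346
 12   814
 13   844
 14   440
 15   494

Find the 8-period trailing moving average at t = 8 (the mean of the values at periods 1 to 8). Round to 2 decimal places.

Sum of periods 1–8: 464 + 784 + 619 + 267 + 805 + 663 + 70 + 802 = 4474
Divide by 8: 4474 / 8 = 559.25

559.25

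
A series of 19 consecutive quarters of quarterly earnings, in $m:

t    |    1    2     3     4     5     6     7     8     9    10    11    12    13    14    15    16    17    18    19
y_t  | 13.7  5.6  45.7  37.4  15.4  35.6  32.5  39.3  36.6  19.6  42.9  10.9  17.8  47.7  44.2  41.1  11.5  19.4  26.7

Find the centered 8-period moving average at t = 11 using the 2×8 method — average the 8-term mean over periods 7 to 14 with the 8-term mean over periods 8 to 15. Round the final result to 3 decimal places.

Sum over 7–14: 32.5 + 39.3 + 36.6 + 19.6 + 42.9 + 10.9 + 17.8 + 47.7 = 247.3
Sum over 8–15: 39.3 + 36.6 + 19.6 + 42.9 + 10.9 + 17.8 + 47.7 + 44.2 = 259.0
CMA at t=11 = (247.3 + 259.0) / (2·8) = 506.3 / 16 = 31.644

31.644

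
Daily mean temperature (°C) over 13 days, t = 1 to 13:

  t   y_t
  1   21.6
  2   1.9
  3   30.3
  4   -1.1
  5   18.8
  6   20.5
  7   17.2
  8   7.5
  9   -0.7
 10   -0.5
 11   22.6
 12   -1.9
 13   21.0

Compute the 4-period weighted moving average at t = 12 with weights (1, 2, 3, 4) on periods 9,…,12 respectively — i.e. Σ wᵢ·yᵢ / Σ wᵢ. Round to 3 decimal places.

5.850

Weighted sum: 1·-0.7 + 2·-0.5 + 3·22.6 + 4·-1.9 = -0.7 + -1.0 + 67.8 + -7.6 = 58.5
Weight total: 1 + 2 + 3 + 4 = 10
WMA = 58.5 / 10 = 5.850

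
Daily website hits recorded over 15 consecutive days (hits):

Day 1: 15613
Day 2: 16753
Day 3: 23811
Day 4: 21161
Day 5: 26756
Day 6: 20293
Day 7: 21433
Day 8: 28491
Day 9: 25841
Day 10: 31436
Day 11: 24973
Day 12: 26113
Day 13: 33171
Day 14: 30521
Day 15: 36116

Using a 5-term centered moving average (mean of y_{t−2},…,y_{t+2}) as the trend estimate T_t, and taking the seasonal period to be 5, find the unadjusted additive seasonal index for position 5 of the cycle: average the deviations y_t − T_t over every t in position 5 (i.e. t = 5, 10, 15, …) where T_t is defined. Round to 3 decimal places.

4065.200

Season position 5 occurs at t = 5, 10 (where T_t is defined).
t=5: T_5 = 22690.80000; y_5 − T_5 = 26756 − 22690.80000 = 4065.20000
t=10: T_10 = 27370.80000; y_10 − T_10 = 31436 − 27370.80000 = 4065.20000
Mean deviation: (4065.20000 + 4065.20000) / 2 = 4065.200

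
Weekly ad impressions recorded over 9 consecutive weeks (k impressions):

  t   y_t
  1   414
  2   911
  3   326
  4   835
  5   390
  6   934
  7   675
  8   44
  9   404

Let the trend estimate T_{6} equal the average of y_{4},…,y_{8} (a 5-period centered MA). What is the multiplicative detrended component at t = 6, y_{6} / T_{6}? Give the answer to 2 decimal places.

Trend T_6 = (835 + 390 + 934 + 675 + 44) / 5 = 2878/5 = 575.6000
Ratio to trend: 934 / 575.6000 = 1.62

1.62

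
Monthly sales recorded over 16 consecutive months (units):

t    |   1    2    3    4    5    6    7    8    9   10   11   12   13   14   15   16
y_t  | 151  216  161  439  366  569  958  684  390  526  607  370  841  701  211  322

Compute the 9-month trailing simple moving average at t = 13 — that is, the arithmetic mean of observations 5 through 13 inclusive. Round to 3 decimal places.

Sum of periods 5–13: 366 + 569 + 958 + 684 + 390 + 526 + 607 + 370 + 841 = 5311
Divide by 9: 5311 / 9 = 590.111

590.111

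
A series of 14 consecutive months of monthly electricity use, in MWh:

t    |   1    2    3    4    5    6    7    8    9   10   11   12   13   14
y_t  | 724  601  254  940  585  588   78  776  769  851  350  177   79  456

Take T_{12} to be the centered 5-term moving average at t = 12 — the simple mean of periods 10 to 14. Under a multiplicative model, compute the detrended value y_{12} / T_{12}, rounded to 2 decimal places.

0.46

Trend T_12 = (851 + 350 + 177 + 79 + 456) / 5 = 1913/5 = 382.6000
Ratio to trend: 177 / 382.6000 = 0.46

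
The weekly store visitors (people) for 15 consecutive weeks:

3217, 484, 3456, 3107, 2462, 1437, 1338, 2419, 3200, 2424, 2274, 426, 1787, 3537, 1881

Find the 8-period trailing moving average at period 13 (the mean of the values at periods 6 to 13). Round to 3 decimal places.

Sum of periods 6–13: 1437 + 1338 + 2419 + 3200 + 2424 + 2274 + 426 + 1787 = 15305
Divide by 8: 15305 / 8 = 1913.125

1913.125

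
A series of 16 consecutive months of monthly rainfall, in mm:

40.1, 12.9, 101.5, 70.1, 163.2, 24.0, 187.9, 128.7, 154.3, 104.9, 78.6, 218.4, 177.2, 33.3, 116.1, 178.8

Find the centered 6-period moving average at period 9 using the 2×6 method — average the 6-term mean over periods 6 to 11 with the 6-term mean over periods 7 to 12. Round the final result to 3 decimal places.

Sum over 6–11: 24.0 + 187.9 + 128.7 + 154.3 + 104.9 + 78.6 = 678.4
Sum over 7–12: 187.9 + 128.7 + 154.3 + 104.9 + 78.6 + 218.4 = 872.8
CMA at t=9 = (678.4 + 872.8) / (2·6) = 1551.2 / 12 = 129.267

129.267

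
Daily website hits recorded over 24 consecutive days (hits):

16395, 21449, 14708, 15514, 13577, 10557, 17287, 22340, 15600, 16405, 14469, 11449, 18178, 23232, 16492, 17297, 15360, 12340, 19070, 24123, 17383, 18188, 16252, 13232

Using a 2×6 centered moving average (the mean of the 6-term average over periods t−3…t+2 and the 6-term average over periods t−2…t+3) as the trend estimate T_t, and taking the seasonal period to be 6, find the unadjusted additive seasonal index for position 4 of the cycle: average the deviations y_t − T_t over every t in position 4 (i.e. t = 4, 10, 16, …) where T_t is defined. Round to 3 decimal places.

Season position 4 occurs at t = 4, 10, 16 (where T_t is defined).
t=4: T_4 = 15441.00000; y_4 − T_4 = 15514 − 15441.00000 = 73.00000
t=10: T_10 = 16332.58333; y_10 − T_10 = 16405 − 16332.58333 = 72.41667
t=16: T_16 = 17224.16667; y_16 − T_16 = 17297 − 17224.16667 = 72.83333
Mean deviation: (73.00000 + 72.41667 + 72.83333) / 3 = 72.750

72.750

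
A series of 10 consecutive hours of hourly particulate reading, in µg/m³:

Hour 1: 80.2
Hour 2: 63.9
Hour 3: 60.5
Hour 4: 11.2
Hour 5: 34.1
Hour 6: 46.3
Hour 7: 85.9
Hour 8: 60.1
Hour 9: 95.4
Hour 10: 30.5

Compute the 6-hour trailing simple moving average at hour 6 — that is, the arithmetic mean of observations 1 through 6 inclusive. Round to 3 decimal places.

Sum of periods 1–6: 80.2 + 63.9 + 60.5 + 11.2 + 34.1 + 46.3 = 296.2
Divide by 6: 296.2 / 6 = 49.367

49.367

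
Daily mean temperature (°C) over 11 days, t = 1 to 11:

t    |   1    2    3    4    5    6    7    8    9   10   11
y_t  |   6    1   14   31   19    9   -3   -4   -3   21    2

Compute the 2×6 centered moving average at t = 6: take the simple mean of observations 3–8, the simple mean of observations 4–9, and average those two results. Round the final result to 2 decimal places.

Sum over 3–8: 14 + 31 + 19 + 9 + (-3) + (-4) = 66
Sum over 4–9: 31 + 19 + 9 + (-3) + (-4) + (-3) = 49
CMA at t=6 = (66 + 49) / (2·6) = 115 / 12 = 9.58

9.58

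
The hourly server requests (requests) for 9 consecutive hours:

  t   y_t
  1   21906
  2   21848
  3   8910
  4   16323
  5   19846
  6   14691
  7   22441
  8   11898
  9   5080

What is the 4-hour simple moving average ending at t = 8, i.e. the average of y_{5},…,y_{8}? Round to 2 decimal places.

Sum of periods 5–8: 19846 + 14691 + 22441 + 11898 = 68876
Divide by 4: 68876 / 4 = 17219.00

17219.00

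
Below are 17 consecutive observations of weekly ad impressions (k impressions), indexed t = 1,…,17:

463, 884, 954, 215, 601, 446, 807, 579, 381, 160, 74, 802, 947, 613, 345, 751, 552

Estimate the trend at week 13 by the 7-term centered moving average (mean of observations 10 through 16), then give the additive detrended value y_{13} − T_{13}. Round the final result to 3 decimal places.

Trend T_13 = (160 + 74 + 802 + 947 + 613 + 345 + 751) / 7 = 3692/7 = 527.42857
Detrended value: 947 − 527.42857 = 419.571

419.571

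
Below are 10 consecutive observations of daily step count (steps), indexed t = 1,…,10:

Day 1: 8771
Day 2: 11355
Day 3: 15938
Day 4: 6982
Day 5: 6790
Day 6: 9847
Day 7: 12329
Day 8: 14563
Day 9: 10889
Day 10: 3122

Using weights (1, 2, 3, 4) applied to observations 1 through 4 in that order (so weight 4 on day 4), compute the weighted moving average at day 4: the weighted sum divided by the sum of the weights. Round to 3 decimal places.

Weighted sum: 1·8771 + 2·11355 + 3·15938 + 4·6982 = 8771 + 22710 + 47814 + 27928 = 107223
Weight total: 1 + 2 + 3 + 4 = 10
WMA = 107223 / 10 = 10722.300

10722.300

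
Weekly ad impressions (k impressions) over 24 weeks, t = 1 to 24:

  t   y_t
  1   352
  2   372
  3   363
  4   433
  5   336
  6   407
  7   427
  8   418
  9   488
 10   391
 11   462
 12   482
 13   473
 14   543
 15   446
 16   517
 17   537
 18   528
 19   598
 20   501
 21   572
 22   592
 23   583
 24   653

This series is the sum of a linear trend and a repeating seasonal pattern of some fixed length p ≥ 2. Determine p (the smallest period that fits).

First differences y_{t+1} − y_t: 20, -9, 70, -97, 71, 20, -9, 70, -97, 71, 20, -9, …
The difference pattern repeats every 5 terms and not for any smaller step, so p = 5.

5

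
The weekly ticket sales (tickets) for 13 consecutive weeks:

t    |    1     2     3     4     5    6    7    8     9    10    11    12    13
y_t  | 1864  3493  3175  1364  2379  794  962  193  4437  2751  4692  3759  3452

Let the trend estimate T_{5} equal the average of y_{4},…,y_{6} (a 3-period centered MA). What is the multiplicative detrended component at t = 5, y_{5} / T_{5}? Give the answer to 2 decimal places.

Trend T_5 = (1364 + 2379 + 794) / 3 = 4537/3 = 1512.3333
Ratio to trend: 2379 / 1512.3333 = 1.57

1.57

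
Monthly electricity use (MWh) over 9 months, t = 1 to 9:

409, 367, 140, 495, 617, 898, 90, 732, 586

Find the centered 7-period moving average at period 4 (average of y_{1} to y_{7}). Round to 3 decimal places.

Sum of periods 1–7: 409 + 367 + 140 + 495 + 617 + 898 + 90 = 3016
Divide by 7: 3016 / 7 = 430.857

430.857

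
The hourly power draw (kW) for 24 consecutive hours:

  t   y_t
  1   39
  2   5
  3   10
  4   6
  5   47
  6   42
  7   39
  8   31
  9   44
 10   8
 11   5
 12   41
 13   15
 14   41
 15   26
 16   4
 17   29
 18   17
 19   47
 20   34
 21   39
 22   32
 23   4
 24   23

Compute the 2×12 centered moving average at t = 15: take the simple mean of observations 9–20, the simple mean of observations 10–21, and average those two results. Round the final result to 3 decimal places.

25.708

Sum over 9–20: 44 + 8 + 5 + 41 + 15 + 41 + 26 + 4 + 29 + 17 + 47 + 34 = 311
Sum over 10–21: 8 + 5 + 41 + 15 + 41 + 26 + 4 + 29 + 17 + 47 + 34 + 39 = 306
CMA at t=15 = (311 + 306) / (2·12) = 617 / 24 = 25.708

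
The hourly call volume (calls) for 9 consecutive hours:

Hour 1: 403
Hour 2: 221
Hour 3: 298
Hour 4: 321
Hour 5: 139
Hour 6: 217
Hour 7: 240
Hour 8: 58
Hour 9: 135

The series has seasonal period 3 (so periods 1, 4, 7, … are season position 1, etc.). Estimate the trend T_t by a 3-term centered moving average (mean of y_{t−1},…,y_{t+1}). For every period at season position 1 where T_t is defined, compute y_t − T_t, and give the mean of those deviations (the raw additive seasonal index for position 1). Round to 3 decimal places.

68.333

Season position 1 occurs at t = 4, 7 (where T_t is defined).
t=4: T_4 = 252.66667; y_4 − T_4 = 321 − 252.66667 = 68.33333
t=7: T_7 = 171.66667; y_7 − T_7 = 240 − 171.66667 = 68.33333
Mean deviation: (68.33333 + 68.33333) / 2 = 68.333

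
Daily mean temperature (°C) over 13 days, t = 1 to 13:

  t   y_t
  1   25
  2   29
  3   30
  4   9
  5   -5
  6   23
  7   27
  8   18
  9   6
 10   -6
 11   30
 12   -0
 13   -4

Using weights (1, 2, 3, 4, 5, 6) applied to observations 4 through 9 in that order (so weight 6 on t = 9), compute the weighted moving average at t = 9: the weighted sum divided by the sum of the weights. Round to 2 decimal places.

Weighted sum: 1·9 + 2·-5 + 3·23 + 4·27 + 5·18 + 6·6 = 9 + -10 + 69 + 108 + 90 + 36 = 302
Weight total: 1 + 2 + 3 + 4 + 5 + 6 = 21
WMA = 302 / 21 = 14.38

14.38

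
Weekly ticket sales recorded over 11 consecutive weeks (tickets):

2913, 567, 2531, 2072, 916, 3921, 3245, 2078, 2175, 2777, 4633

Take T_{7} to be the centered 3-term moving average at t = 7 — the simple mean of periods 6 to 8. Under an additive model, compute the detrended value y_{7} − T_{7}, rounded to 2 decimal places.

163.67

Trend T_7 = (3921 + 3245 + 2078) / 3 = 9244/3 = 3081.3333
Detrended value: 3245 − 3081.3333 = 163.67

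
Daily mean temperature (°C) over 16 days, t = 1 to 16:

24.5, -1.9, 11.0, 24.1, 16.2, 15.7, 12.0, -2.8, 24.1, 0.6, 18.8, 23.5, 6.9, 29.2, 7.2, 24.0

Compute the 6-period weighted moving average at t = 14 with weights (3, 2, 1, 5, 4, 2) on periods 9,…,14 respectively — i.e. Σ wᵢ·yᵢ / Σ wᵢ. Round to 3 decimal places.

Weighted sum: 3·24.1 + 2·0.6 + 1·18.8 + 5·23.5 + 4·6.9 + 2·29.2 = 72.3 + 1.2 + 18.8 + 117.5 + 27.6 + 58.4 = 295.8
Weight total: 3 + 2 + 1 + 5 + 4 + 2 = 17
WMA = 295.8 / 17 = 17.400

17.400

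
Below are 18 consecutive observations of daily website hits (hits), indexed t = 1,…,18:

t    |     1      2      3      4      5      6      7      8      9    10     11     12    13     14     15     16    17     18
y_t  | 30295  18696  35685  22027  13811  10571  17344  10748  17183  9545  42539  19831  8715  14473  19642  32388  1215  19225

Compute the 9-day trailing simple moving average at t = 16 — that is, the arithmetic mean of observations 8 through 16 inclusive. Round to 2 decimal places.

19451.56

Sum of periods 8–16: 10748 + 17183 + 9545 + 42539 + 19831 + 8715 + 14473 + 19642 + 32388 = 175064
Divide by 9: 175064 / 9 = 19451.56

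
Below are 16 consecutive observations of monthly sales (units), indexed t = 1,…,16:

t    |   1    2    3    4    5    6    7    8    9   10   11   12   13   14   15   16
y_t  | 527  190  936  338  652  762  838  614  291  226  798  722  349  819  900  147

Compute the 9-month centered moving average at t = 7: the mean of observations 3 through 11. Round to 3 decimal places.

Sum of periods 3–11: 936 + 338 + 652 + 762 + 838 + 614 + 291 + 226 + 798 = 5455
Divide by 9: 5455 / 9 = 606.111

606.111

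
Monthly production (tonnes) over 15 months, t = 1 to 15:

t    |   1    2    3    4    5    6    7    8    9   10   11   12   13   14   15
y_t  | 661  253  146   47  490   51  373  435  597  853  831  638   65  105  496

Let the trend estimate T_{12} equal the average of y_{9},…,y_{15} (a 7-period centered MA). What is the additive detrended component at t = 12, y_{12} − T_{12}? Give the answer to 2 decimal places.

125.86

Trend T_12 = (597 + 853 + 831 + 638 + 65 + 105 + 496) / 7 = 3585/7 = 512.1429
Detrended value: 638 − 512.1429 = 125.86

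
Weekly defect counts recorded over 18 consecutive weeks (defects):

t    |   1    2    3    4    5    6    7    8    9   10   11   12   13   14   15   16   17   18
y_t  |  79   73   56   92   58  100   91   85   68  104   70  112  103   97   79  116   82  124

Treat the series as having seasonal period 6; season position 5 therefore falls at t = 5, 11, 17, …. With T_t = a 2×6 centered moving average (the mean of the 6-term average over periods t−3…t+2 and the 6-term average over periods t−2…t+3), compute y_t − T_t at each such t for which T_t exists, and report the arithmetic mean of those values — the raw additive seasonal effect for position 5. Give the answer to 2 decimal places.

Season position 5 occurs at t = 5, 11 (where T_t is defined).
t=5: T_5 = 79.3333; y_5 − T_5 = 58 − 79.3333 = -21.3333
t=11: T_11 = 91.3333; y_11 − T_11 = 70 − 91.3333 = -21.3333
Mean deviation: (-21.3333 + -21.3333) / 2 = -21.33

-21.33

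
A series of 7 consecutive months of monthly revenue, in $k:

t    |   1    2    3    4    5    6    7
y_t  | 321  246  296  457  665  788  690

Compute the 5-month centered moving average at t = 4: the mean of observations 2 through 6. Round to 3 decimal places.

Sum of periods 2–6: 246 + 296 + 457 + 665 + 788 = 2452
Divide by 5: 2452 / 5 = 490.400

490.400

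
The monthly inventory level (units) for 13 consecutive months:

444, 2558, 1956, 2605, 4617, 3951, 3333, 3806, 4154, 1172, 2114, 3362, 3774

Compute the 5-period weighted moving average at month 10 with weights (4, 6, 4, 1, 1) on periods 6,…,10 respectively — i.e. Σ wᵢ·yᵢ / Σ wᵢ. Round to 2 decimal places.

3522.00

Weighted sum: 4·3951 + 6·3333 + 4·3806 + 1·4154 + 1·1172 = 15804 + 19998 + 15224 + 4154 + 1172 = 56352
Weight total: 4 + 6 + 4 + 1 + 1 = 16
WMA = 56352 / 16 = 3522.00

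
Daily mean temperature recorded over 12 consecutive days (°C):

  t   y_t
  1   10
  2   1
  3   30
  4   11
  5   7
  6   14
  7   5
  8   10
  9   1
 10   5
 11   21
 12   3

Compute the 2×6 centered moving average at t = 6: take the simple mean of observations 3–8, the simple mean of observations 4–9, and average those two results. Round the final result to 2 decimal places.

Sum over 3–8: 30 + 11 + 7 + 14 + 5 + 10 = 77
Sum over 4–9: 11 + 7 + 14 + 5 + 10 + 1 = 48
CMA at t=6 = (77 + 48) / (2·6) = 125 / 12 = 10.42

10.42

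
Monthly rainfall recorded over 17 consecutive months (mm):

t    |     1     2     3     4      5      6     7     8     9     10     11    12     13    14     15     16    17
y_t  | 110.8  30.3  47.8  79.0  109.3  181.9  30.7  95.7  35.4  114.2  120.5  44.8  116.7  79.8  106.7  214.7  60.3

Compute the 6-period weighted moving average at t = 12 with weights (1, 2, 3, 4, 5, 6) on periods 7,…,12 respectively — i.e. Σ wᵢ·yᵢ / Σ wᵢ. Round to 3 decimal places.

78.876

Weighted sum: 1·30.7 + 2·95.7 + 3·35.4 + 4·114.2 + 5·120.5 + 6·44.8 = 30.7 + 191.4 + 106.2 + 456.8 + 602.5 + 268.8 = 1656.4
Weight total: 1 + 2 + 3 + 4 + 5 + 6 = 21
WMA = 1656.4 / 21 = 78.876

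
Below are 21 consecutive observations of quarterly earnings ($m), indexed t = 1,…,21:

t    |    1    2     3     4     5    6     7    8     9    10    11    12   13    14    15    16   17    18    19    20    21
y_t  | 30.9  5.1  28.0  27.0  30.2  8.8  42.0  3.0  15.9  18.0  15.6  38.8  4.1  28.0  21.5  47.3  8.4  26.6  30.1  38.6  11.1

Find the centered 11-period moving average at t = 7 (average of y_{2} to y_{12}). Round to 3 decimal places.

21.127

Sum of periods 2–12: 5.1 + 28.0 + 27.0 + 30.2 + 8.8 + 42.0 + 3.0 + 15.9 + 18.0 + 15.6 + 38.8 = 232.4
Divide by 11: 232.4 / 11 = 21.127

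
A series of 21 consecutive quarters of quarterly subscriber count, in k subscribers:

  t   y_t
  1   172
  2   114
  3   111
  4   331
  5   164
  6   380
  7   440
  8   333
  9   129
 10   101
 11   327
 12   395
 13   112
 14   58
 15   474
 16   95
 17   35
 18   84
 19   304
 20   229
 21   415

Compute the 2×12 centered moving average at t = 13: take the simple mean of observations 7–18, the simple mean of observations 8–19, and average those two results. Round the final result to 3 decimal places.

Sum over 7–18: 440 + 333 + 129 + 101 + 327 + 395 + 112 + 58 + 474 + 95 + 35 + 84 = 2583
Sum over 8–19: 333 + 129 + 101 + 327 + 395 + 112 + 58 + 474 + 95 + 35 + 84 + 304 = 2447
CMA at t=13 = (2583 + 2447) / (2·12) = 5030 / 24 = 209.583

209.583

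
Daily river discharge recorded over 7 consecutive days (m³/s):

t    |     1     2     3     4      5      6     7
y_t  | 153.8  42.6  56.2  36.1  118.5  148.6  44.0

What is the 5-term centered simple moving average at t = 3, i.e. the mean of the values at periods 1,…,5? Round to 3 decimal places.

81.440

Sum of periods 1–5: 153.8 + 42.6 + 56.2 + 36.1 + 118.5 = 407.2
Divide by 5: 407.2 / 5 = 81.440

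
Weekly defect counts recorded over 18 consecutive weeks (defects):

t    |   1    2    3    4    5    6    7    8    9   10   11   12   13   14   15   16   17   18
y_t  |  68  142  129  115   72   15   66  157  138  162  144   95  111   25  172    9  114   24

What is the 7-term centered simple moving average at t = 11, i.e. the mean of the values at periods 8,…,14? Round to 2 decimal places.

Sum of periods 8–14: 157 + 138 + 162 + 144 + 95 + 111 + 25 = 832
Divide by 7: 832 / 7 = 118.86

118.86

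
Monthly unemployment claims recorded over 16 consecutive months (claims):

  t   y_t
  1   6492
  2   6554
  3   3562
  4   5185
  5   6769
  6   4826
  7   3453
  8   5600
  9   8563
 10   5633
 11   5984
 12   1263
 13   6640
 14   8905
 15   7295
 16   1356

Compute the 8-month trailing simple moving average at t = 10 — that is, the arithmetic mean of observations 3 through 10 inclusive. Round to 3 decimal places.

Sum of periods 3–10: 3562 + 5185 + 6769 + 4826 + 3453 + 5600 + 8563 + 5633 = 43591
Divide by 8: 43591 / 8 = 5448.875

5448.875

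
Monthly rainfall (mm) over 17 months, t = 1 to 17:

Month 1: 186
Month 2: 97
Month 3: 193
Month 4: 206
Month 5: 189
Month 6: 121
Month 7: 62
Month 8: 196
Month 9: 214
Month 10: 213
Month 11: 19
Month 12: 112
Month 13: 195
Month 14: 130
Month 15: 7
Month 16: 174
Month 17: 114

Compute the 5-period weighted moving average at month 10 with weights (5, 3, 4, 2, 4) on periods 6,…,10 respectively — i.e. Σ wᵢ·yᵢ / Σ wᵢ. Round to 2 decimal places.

Weighted sum: 5·121 + 3·62 + 4·196 + 2·214 + 4·213 = 605 + 186 + 784 + 428 + 852 = 2855
Weight total: 5 + 3 + 4 + 2 + 4 = 18
WMA = 2855 / 18 = 158.61

158.61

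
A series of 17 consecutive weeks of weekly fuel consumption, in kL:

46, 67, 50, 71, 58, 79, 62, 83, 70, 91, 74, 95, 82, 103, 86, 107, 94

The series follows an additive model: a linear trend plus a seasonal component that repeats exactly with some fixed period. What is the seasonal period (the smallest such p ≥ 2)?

4

First differences y_{t+1} − y_t: 21, -17, 21, -13, 21, -17, 21, -13, 21, -17, …
The difference pattern repeats every 4 terms and not for any smaller step, so p = 4.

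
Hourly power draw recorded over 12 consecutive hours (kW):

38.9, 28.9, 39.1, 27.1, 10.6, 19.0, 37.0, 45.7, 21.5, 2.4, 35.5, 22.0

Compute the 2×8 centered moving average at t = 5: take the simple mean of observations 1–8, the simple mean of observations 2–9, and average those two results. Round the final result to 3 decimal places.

Sum over 1–8: 38.9 + 28.9 + 39.1 + 27.1 + 10.6 + 19.0 + 37.0 + 45.7 = 246.3
Sum over 2–9: 28.9 + 39.1 + 27.1 + 10.6 + 19.0 + 37.0 + 45.7 + 21.5 = 228.9
CMA at t=5 = (246.3 + 228.9) / (2·8) = 475.2 / 16 = 29.700

29.700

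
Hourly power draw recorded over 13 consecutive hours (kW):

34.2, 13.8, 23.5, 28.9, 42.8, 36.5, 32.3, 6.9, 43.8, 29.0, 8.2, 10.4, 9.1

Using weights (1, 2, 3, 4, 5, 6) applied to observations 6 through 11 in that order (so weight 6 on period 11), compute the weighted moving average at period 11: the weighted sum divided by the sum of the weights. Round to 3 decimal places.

Weighted sum: 1·36.5 + 2·32.3 + 3·6.9 + 4·43.8 + 5·29.0 + 6·8.2 = 36.5 + 64.6 + 20.7 + 175.2 + 145.0 + 49.2 = 491.2
Weight total: 1 + 2 + 3 + 4 + 5 + 6 = 21
WMA = 491.2 / 21 = 23.390

23.390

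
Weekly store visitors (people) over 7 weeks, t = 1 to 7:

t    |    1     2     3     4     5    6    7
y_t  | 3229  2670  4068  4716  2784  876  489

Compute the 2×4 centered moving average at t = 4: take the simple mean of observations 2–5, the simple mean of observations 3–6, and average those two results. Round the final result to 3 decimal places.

Sum over 2–5: 2670 + 4068 + 4716 + 2784 = 14238
Sum over 3–6: 4068 + 4716 + 2784 + 876 = 12444
CMA at t=4 = (14238 + 12444) / (2·4) = 26682 / 8 = 3335.250

3335.250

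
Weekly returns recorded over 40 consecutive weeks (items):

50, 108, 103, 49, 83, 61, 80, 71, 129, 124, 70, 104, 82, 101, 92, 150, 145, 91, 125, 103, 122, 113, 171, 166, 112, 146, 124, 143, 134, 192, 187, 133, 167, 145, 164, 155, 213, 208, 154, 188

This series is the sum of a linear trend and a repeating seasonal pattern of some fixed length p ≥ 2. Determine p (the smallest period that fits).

7

First differences y_{t+1} − y_t: 58, -5, -54, 34, -22, 19, -9, 58, -5, -54, 34, -22, 19, -9, 58, -5, …
The difference pattern repeats every 7 terms and not for any smaller step, so p = 7.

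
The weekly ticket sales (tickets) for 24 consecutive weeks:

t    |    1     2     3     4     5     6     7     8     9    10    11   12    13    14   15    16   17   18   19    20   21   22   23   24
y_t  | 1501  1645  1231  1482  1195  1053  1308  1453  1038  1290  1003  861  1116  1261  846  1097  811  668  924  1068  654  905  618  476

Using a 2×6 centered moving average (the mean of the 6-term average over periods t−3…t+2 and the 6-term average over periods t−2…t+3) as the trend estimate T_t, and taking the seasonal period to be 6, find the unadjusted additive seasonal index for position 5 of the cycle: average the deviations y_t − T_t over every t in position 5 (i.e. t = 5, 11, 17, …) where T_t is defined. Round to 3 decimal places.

-107.750

Season position 5 occurs at t = 5, 11, 17 (where T_t is defined).
t=5: T_5 = 1303.00000; y_5 − T_5 = 1195 − 1303.00000 = -108.00000
t=11: T_11 = 1110.83333; y_11 − T_11 = 1003 − 1110.83333 = -107.83333
t=17: T_17 = 918.41667; y_17 − T_17 = 811 − 918.41667 = -107.41667
Mean deviation: (-108.00000 + -107.83333 + -107.41667) / 3 = -107.750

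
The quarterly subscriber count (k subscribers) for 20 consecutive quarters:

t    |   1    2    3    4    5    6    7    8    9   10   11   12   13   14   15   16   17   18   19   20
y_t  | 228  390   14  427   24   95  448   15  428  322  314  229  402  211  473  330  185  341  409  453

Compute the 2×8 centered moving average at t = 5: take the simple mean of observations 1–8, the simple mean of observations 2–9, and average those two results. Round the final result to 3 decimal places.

Sum over 1–8: 228 + 390 + 14 + 427 + 24 + 95 + 448 + 15 = 1641
Sum over 2–9: 390 + 14 + 427 + 24 + 95 + 448 + 15 + 428 = 1841
CMA at t=5 = (1641 + 1841) / (2·8) = 3482 / 16 = 217.625

217.625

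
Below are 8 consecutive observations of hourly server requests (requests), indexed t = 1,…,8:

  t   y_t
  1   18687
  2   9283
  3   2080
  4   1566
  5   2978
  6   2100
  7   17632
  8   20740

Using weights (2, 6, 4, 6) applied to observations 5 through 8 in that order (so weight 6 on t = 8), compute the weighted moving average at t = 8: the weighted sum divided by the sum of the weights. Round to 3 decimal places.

Weighted sum: 2·2978 + 6·2100 + 4·17632 + 6·20740 = 5956 + 12600 + 70528 + 124440 = 213524
Weight total: 2 + 6 + 4 + 6 = 18
WMA = 213524 / 18 = 11862.444

11862.444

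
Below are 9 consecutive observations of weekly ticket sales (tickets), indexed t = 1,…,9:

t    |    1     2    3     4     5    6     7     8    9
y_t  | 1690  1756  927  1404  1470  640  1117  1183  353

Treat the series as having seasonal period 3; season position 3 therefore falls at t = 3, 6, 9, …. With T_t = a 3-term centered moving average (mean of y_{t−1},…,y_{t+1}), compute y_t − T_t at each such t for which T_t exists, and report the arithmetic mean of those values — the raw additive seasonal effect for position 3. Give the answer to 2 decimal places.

-435.50

Season position 3 occurs at t = 3, 6 (where T_t is defined).
t=3: T_3 = 1362.3333; y_3 − T_3 = 927 − 1362.3333 = -435.3333
t=6: T_6 = 1075.6667; y_6 − T_6 = 640 − 1075.6667 = -435.6667
Mean deviation: (-435.3333 + -435.6667) / 2 = -435.50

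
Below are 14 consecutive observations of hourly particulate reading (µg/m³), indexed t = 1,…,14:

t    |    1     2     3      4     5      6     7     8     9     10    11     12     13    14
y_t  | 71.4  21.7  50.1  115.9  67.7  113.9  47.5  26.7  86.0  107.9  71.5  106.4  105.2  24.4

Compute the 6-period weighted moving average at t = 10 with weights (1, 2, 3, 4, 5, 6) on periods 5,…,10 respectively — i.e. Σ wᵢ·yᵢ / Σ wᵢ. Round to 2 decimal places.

Weighted sum: 1·67.7 + 2·113.9 + 3·47.5 + 4·26.7 + 5·86.0 + 6·107.9 = 67.7 + 227.8 + 142.5 + 106.8 + 430.0 + 647.4 = 1622.2
Weight total: 1 + 2 + 3 + 4 + 5 + 6 = 21
WMA = 1622.2 / 21 = 77.25

77.25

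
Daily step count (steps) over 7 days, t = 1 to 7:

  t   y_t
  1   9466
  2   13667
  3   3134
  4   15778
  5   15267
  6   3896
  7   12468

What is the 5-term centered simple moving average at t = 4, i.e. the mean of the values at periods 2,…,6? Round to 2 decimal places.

10348.40

Sum of periods 2–6: 13667 + 3134 + 15778 + 15267 + 3896 = 51742
Divide by 5: 51742 / 5 = 10348.40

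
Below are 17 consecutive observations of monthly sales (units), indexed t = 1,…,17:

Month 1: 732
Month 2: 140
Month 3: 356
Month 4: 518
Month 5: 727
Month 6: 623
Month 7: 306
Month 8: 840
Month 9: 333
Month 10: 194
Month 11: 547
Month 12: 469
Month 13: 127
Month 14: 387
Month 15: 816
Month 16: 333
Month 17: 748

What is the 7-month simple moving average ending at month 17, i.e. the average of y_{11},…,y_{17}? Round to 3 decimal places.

489.571

Sum of periods 11–17: 547 + 469 + 127 + 387 + 816 + 333 + 748 = 3427
Divide by 7: 3427 / 7 = 489.571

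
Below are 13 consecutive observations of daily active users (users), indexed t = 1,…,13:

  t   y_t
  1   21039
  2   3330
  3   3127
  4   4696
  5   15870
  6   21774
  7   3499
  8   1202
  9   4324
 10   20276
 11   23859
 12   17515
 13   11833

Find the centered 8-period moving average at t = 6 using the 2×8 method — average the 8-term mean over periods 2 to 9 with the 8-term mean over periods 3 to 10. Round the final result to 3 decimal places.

8286.875

Sum over 2–9: 3330 + 3127 + 4696 + 15870 + 21774 + 3499 + 1202 + 4324 = 57822
Sum over 3–10: 3127 + 4696 + 15870 + 21774 + 3499 + 1202 + 4324 + 20276 = 74768
CMA at t=6 = (57822 + 74768) / (2·8) = 132590 / 16 = 8286.875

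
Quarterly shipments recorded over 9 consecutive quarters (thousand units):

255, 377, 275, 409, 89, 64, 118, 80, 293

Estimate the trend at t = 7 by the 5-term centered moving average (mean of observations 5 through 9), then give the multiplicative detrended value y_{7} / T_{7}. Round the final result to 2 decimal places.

0.92

Trend T_7 = (89 + 64 + 118 + 80 + 293) / 5 = 644/5 = 128.8000
Ratio to trend: 118 / 128.8000 = 0.92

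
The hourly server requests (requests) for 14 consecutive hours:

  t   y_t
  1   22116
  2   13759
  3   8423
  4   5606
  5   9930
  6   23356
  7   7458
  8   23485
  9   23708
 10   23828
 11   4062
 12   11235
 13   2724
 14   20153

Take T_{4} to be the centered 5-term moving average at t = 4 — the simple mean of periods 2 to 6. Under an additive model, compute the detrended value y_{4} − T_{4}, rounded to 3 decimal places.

-6608.800

Trend T_4 = (13759 + 8423 + 5606 + 9930 + 23356) / 5 = 61074/5 = 12214.80000
Detrended value: 5606 − 12214.80000 = -6608.800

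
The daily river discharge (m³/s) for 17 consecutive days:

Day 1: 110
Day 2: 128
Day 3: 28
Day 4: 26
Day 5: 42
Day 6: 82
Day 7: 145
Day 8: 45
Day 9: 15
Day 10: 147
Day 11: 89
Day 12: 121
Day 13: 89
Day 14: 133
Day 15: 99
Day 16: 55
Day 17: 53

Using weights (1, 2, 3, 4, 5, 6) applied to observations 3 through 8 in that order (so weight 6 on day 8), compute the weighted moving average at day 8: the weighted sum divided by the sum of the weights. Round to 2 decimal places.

Weighted sum: 1·28 + 2·26 + 3·42 + 4·82 + 5·145 + 6·45 = 28 + 52 + 126 + 328 + 725 + 270 = 1529
Weight total: 1 + 2 + 3 + 4 + 5 + 6 = 21
WMA = 1529 / 21 = 72.81

72.81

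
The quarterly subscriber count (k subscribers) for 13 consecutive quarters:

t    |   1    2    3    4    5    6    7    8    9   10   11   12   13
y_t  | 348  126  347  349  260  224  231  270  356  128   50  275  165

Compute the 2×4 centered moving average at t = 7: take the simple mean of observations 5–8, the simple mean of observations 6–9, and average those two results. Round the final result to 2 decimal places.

258.25

Sum over 5–8: 260 + 224 + 231 + 270 = 985
Sum over 6–9: 224 + 231 + 270 + 356 = 1081
CMA at t=7 = (985 + 1081) / (2·4) = 2066 / 8 = 258.25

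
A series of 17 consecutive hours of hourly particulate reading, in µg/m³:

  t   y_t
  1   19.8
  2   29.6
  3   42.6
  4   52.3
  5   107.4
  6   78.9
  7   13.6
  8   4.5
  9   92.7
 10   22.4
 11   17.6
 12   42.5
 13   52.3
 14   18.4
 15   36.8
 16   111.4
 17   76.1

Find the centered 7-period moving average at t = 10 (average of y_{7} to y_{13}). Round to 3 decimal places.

35.086

Sum of periods 7–13: 13.6 + 4.5 + 92.7 + 22.4 + 17.6 + 42.5 + 52.3 = 245.6
Divide by 7: 245.6 / 7 = 35.086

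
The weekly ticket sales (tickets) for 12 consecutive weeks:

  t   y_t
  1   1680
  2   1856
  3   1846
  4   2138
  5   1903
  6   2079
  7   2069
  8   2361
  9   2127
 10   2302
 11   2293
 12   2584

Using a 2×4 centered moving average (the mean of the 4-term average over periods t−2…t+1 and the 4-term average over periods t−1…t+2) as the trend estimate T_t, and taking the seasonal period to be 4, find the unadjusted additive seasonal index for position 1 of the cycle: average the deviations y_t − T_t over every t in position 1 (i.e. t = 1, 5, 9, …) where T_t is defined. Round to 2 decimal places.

Season position 1 occurs at t = 5, 9 (where T_t is defined).
t=5: T_5 = 2019.3750; y_5 − T_5 = 1903 − 2019.3750 = -116.3750
t=9: T_9 = 2242.7500; y_9 − T_9 = 2127 − 2242.7500 = -115.7500
Mean deviation: (-116.3750 + -115.7500) / 2 = -116.06

-116.06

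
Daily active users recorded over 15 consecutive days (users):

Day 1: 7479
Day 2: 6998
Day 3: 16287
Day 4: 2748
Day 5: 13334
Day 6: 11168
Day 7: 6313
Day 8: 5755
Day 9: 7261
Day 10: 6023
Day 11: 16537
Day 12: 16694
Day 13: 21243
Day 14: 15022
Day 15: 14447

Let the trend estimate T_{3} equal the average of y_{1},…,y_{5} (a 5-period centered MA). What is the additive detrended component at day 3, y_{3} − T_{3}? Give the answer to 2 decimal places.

6917.80

Trend T_3 = (7479 + 6998 + 16287 + 2748 + 13334) / 5 = 46846/5 = 9369.2000
Detrended value: 16287 − 9369.2000 = 6917.80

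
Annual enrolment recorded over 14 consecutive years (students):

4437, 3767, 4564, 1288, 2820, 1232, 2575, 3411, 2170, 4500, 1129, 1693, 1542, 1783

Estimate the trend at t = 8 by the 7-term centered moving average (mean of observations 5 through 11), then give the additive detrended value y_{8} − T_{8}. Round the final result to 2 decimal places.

Trend T_8 = (2820 + 1232 + 2575 + 3411 + 2170 + 4500 + 1129) / 7 = 17837/7 = 2548.1429
Detrended value: 3411 − 2548.1429 = 862.86

862.86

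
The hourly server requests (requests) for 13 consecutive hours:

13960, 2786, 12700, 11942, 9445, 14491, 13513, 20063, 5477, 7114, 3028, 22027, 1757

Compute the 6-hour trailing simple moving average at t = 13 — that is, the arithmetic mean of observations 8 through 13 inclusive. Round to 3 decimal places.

Sum of periods 8–13: 20063 + 5477 + 7114 + 3028 + 22027 + 1757 = 59466
Divide by 6: 59466 / 6 = 9911.000

9911.000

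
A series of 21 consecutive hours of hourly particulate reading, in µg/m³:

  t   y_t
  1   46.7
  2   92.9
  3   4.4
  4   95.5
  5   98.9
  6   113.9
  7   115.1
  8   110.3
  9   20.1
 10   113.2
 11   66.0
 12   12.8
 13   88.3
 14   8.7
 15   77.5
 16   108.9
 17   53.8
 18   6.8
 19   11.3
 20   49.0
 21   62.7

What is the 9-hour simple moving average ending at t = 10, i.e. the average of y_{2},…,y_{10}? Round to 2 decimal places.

Sum of periods 2–10: 92.9 + 4.4 + 95.5 + 98.9 + 113.9 + 115.1 + 110.3 + 20.1 + 113.2 = 764.3
Divide by 9: 764.3 / 9 = 84.92

84.92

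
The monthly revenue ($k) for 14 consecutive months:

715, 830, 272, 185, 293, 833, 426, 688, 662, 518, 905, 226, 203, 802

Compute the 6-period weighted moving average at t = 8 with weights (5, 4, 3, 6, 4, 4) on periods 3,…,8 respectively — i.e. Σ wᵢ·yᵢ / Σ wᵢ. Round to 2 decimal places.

478.19

Weighted sum: 5·272 + 4·185 + 3·293 + 6·833 + 4·426 + 4·688 = 1360 + 740 + 879 + 4998 + 1704 + 2752 = 12433
Weight total: 5 + 4 + 3 + 6 + 4 + 4 = 26
WMA = 12433 / 26 = 478.19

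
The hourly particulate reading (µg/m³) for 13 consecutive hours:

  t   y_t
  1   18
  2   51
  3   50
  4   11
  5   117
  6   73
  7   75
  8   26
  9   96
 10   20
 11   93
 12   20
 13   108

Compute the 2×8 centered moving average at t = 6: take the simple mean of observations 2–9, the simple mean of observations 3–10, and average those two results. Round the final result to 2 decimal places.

60.44

Sum over 2–9: 51 + 50 + 11 + 117 + 73 + 75 + 26 + 96 = 499
Sum over 3–10: 50 + 11 + 117 + 73 + 75 + 26 + 96 + 20 = 468
CMA at t=6 = (499 + 468) / (2·8) = 967 / 16 = 60.44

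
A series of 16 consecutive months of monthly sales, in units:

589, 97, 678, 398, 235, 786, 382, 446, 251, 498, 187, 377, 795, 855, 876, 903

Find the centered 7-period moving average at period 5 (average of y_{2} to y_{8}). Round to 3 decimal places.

431.714

Sum of periods 2–8: 97 + 678 + 398 + 235 + 786 + 382 + 446 = 3022
Divide by 7: 3022 / 7 = 431.714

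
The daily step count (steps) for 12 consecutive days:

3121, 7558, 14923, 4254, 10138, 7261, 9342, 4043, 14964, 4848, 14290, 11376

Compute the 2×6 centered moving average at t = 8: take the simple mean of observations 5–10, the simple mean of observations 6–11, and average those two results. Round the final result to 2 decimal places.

8778.67

Sum over 5–10: 10138 + 7261 + 9342 + 4043 + 14964 + 4848 = 50596
Sum over 6–11: 7261 + 9342 + 4043 + 14964 + 4848 + 14290 = 54748
CMA at t=8 = (50596 + 54748) / (2·6) = 105344 / 12 = 8778.67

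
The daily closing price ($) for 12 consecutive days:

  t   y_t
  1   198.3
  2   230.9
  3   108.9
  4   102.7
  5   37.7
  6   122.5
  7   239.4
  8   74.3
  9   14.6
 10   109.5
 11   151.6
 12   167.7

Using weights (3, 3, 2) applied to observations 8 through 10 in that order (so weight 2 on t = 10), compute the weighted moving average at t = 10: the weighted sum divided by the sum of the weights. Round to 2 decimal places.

60.71

Weighted sum: 3·74.3 + 3·14.6 + 2·109.5 = 222.9 + 43.8 + 219.0 = 485.7
Weight total: 3 + 3 + 2 = 8
WMA = 485.7 / 8 = 60.71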